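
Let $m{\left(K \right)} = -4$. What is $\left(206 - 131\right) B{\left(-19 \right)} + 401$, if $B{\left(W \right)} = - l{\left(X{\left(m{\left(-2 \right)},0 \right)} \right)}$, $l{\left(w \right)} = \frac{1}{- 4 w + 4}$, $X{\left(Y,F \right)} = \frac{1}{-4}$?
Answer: $386$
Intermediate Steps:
$X{\left(Y,F \right)} = - \frac{1}{4}$
$l{\left(w \right)} = \frac{1}{4 - 4 w}$
$B{\left(W \right)} = - \frac{1}{5}$ ($B{\left(W \right)} = - \frac{-1}{-4 + 4 \left(- \frac{1}{4}\right)} = - \frac{-1}{-4 - 1} = - \frac{-1}{-5} = - \frac{\left(-1\right) \left(-1\right)}{5} = \left(-1\right) \frac{1}{5} = - \frac{1}{5}$)
$\left(206 - 131\right) B{\left(-19 \right)} + 401 = \left(206 - 131\right) \left(- \frac{1}{5}\right) + 401 = 75 \left(- \frac{1}{5}\right) + 401 = -15 + 401 = 386$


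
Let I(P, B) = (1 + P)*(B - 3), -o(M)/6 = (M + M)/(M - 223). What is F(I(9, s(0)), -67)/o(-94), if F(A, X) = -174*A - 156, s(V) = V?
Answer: -66887/47 ≈ -1423.1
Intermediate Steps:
o(M) = -12*M/(-223 + M) (o(M) = -6*(M + M)/(M - 223) = -6*2*M/(-223 + M) = -12*M/(-223 + M))
I(P, B) = (1 + P)*(-3 + B)
F(A, X) = -156 - 174*A
F(I(9, s(0)), -67)/o(-94) = (-156 - 174*(-3 + 0 - 3*9 + 0*9))/((-12*(-94)/(-223 - 94))) = (-156 - 174*(-3 + 0 - 27 + 0))/((-12*(-94)/(-317))) = (-156 - 174*(-30))/((-12*(-94)*(-1/317))) = (-156 + 5220)/(-1128/317) = 5064*(-317/1128) = -66887/47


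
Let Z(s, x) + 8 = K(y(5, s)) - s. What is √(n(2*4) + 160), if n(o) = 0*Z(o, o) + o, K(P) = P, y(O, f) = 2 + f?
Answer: 2*√42 ≈ 12.961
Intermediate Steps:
Z(s, x) = -6 (Z(s, x) = -8 + ((2 + s) - s) = -8 + 2 = -6)
n(o) = o (n(o) = 0*(-6) + o = 0 + o = o)
√(n(2*4) + 160) = √(2*4 + 160) = √(8 + 160) = √168 = 2*√42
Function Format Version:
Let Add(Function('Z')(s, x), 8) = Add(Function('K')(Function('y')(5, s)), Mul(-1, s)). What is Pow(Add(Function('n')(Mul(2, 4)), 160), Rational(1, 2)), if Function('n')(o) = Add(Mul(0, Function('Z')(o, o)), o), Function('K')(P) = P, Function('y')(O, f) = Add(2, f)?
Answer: Mul(2, Pow(42, Rational(1, 2))) ≈ 12.961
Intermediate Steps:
Function('Z')(s, x) = -6 (Function('Z')(s, x) = Add(-8, Add(Add(2, s), Mul(-1, s))) = Add(-8, 2) = -6)
Function('n')(o) = o (Function('n')(o) = Add(Mul(0, -6), o) = Add(0, o) = o)
Pow(Add(Function('n')(Mul(2, 4)), 160), Rational(1, 2)) = Pow(Add(Mul(2, 4), 160), Rational(1, 2)) = Pow(Add(8, 160), Rational(1, 2)) = Pow(168, Rational(1, 2)) = Mul(2, Pow(42, Rational(1, 2)))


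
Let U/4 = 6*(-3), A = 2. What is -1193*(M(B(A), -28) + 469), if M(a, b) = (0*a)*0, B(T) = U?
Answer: -559517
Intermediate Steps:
U = -72 (U = 4*(6*(-3)) = 4*(-18) = -72)
B(T) = -72
M(a, b) = 0 (M(a, b) = 0*0 = 0)
-1193*(M(B(A), -28) + 469) = -1193*(0 + 469) = -1193*469 = -559517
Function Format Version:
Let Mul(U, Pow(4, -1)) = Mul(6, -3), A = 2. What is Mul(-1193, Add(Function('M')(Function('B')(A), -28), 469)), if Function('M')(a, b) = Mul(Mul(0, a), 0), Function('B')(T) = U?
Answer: -559517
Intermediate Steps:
U = -72 (U = Mul(4, Mul(6, -3)) = Mul(4, -18) = -72)
Function('B')(T) = -72
Function('M')(a, b) = 0 (Function('M')(a, b) = Mul(0, 0) = 0)
Mul(-1193, Add(Function('M')(Function('B')(A), -28), 469)) = Mul(-1193, Add(0, 469)) = Mul(-1193, 469) = -559517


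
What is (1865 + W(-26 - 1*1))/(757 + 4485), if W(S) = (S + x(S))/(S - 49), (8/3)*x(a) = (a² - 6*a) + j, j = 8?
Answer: 1131439/3187136 ≈ 0.35500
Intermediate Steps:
x(a) = 3 - 9*a/4 + 3*a²/8 (x(a) = 3*((a² - 6*a) + 8)/8 = 3*(8 + a² - 6*a)/8 = 3 - 9*a/4 + 3*a²/8)
W(S) = (3 - 5*S/4 + 3*S²/8)/(-49 + S) (W(S) = (S + (3 - 9*S/4 + 3*S²/8))/(S - 49) = (3 - 5*S/4 + 3*S²/8)/(-49 + S))
(1865 + W(-26 - 1*1))/(757 + 4485) = (1865 + (24 - 10*(-26 - 1*1) + 3*(-26 - 1*1)²)/(8*(-49 + (-26 - 1*1))))/(757 + 4485) = (1865 + (24 - 10*(-26 - 1) + 3*(-26 - 1)²)/(8*(-49 + (-26 - 1))))/5242 = (1865 + (24 - 10*(-27) + 3*(-27)²)/(8*(-49 - 27)))*(1/5242) = (1865 + (⅛)*(24 + 270 + 3*729)/(-76))*(1/5242) = (1865 + (⅛)*(-1/76)*(24 + 270 + 2187))*(1/5242) = (1865 + (⅛)*(-1/76)*2481)*(1/5242) = (1865 - 2481/608)*(1/5242) = (1131439/608)*(1/5242) = 1131439/3187136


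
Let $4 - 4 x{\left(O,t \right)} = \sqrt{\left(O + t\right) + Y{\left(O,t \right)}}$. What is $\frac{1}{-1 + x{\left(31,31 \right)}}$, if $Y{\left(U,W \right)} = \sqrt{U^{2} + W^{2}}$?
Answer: $- \frac{4 \sqrt{31}}{31 \sqrt{2 + \sqrt{2}}} \approx -0.38881$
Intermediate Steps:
$x{\left(O,t \right)} = 1 - \frac{\sqrt{O + t + \sqrt{O^{2} + t^{2}}}}{4}$ ($x{\left(O,t \right)} = 1 - \frac{\sqrt{\left(O + t\right) + \sqrt{O^{2} + t^{2}}}}{4} = 1 - \frac{\sqrt{O + t + \sqrt{O^{2} + t^{2}}}}{4}$)
$\frac{1}{-1 + x{\left(31,31 \right)}} = \frac{1}{-1 + \left(1 - \frac{\sqrt{31 + 31 + \sqrt{31^{2} + 31^{2}}}}{4}\right)} = \frac{1}{-1 + \left(1 - \frac{\sqrt{31 + 31 + \sqrt{961 + 961}}}{4}\right)} = \frac{1}{-1 + \left(1 - \frac{\sqrt{31 + 31 + \sqrt{1922}}}{4}\right)} = \frac{1}{-1 + \left(1 - \frac{\sqrt{31 + 31 + 31 \sqrt{2}}}{4}\right)} = \frac{1}{-1 + \left(1 - \frac{\sqrt{62 + 31 \sqrt{2}}}{4}\right)} = \frac{1}{\left(- \frac{1}{4}\right) \sqrt{62 + 31 \sqrt{2}}} = - \frac{4}{\sqrt{62 + 31 \sqrt{2}}}$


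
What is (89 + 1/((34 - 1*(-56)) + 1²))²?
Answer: 65610000/8281 ≈ 7923.0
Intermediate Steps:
(89 + 1/((34 - 1*(-56)) + 1²))² = (89 + 1/((34 + 56) + 1))² = (89 + 1/(90 + 1))² = (89 + 1/91)² = (8100/91)² = 65610000/8281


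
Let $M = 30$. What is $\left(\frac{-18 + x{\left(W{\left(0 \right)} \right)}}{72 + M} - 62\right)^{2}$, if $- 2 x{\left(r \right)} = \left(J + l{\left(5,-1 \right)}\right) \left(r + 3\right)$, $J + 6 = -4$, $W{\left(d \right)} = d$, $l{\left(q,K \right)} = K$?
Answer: $\frac{17783089}{4624} \approx 3845.8$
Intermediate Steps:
$J = -10$ ($J = -6 - 4 = -10$)
$x{\left(r \right)} = \frac{33}{2} + \frac{11 r}{2}$ ($x{\left(r \right)} = - \frac{\left(-10 - 1\right) \left(r + 3\right)}{2} = - \frac{\left(-11\right) \left(3 + r\right)}{2} = - \frac{-33 - 11 r}{2} = \frac{33}{2} + \frac{11 r}{2}$)
$\left(\frac{-18 + x{\left(W{\left(0 \right)} \right)}}{72 + M} - 62\right)^{2} = \left(\frac{-18 + \left(\frac{33}{2} + \frac{11}{2} \cdot 0\right)}{72 + 30} - 62\right)^{2} = \left(\frac{-18 + \left(\frac{33}{2} + 0\right)}{102} - 62\right)^{2} = \left(\left(-18 + \frac{33}{2}\right) \frac{1}{102} - 62\right)^{2} = \left(\left(- \frac{3}{2}\right) \frac{1}{102} - 62\right)^{2} = \left(- \frac{1}{68} - 62\right)^{2} = \left(- \frac{4217}{68}\right)^{2} = \frac{17783089}{4624}$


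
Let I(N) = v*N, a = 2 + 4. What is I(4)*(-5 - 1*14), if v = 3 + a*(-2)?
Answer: 684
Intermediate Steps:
a = 6
v = -9 (v = 3 + 6*(-2) = 3 - 12 = -9)
I(N) = -9*N
I(4)*(-5 - 1*14) = (-9*4)*(-5 - 1*14) = -36*(-5 - 14) = -36*(-19) = 684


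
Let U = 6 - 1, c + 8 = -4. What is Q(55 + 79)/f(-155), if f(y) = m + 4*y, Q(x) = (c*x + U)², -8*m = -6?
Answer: -10278436/2477 ≈ -4149.5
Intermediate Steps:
m = ¾ (m = -⅛*(-6) = ¾ ≈ 0.75000)
c = -12 (c = -8 - 4 = -12)
U = 5
Q(x) = (5 - 12*x)² (Q(x) = (-12*x + 5)² = (5 - 12*x)²)
f(y) = ¾ + 4*y
Q(55 + 79)/f(-155) = (-5 + 12*(55 + 79))²/(¾ + 4*(-155)) = (-5 + 12*134)²/(¾ - 620) = (-5 + 1608)²/(-2477/4) = 1603²*(-4/2477) = 2569609*(-4/2477) = -10278436/2477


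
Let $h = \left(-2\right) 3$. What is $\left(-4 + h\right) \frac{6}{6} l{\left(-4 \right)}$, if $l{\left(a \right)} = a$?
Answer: $40$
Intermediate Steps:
$h = -6$
$\left(-4 + h\right) \frac{6}{6} l{\left(-4 \right)} = \left(-4 - 6\right) \frac{6}{6} \left(-4\right) = - 10 \cdot 6 \cdot \frac{1}{6} \left(-4\right) = \left(-10\right) 1 \left(-4\right) = \left(-10\right) \left(-4\right) = 40$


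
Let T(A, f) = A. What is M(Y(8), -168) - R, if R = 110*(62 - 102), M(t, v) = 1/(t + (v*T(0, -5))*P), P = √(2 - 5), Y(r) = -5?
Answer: 21999/5 ≈ 4399.8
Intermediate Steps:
P = I*√3 (P = √(-3) = I*√3 ≈ 1.732*I)
M(t, v) = 1/t (M(t, v) = 1/(t + (v*0)*(I*√3)) = 1/(t + 0*(I*√3)) = 1/(t + 0) = 1/t)
R = -4400 (R = 110*(-40) = -4400)
M(Y(8), -168) - R = 1/(-5) - 1*(-4400) = -⅕ + 4400 = 21999/5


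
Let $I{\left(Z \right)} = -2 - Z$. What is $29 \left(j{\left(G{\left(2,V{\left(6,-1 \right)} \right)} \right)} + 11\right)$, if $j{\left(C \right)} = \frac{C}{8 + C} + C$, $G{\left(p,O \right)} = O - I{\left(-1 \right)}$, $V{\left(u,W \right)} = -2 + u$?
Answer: $\frac{6177}{13} \approx 475.15$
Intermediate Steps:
$G{\left(p,O \right)} = 1 + O$ ($G{\left(p,O \right)} = O - \left(-2 - -1\right) = O - \left(-2 + 1\right) = O - -1 = O + 1 = 1 + O$)
$j{\left(C \right)} = C + \frac{C}{8 + C}$ ($j{\left(C \right)} = \frac{C}{8 + C} + C = C + \frac{C}{8 + C}$)
$29 \left(j{\left(G{\left(2,V{\left(6,-1 \right)} \right)} \right)} + 11\right) = 29 \left(\frac{\left(1 + \left(-2 + 6\right)\right) \left(9 + \left(1 + \left(-2 + 6\right)\right)\right)}{8 + \left(1 + \left(-2 + 6\right)\right)} + 11\right) = 29 \left(\frac{\left(1 + 4\right) \left(9 + \left(1 + 4\right)\right)}{8 + \left(1 + 4\right)} + 11\right) = 29 \left(\frac{5 \left(9 + 5\right)}{8 + 5} + 11\right) = 29 \left(5 \cdot \frac{1}{13} \cdot 14 + 11\right) = 29 \left(\frac{70}{13} + 11\right) = 29 \cdot \frac{213}{13} = \frac{6177}{13}$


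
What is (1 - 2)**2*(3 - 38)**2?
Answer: 1225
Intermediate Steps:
(1 - 2)**2*(3 - 38)**2 = (-1)**2*(-35)**2 = 1*1225 = 1225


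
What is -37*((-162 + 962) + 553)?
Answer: -50061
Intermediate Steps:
-37*((-162 + 962) + 553) = -37*(800 + 553) = -37*1353 = -50061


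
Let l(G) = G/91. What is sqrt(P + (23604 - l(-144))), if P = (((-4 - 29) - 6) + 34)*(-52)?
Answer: 2*sqrt(49407722)/91 ≈ 154.48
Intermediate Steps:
l(G) = G/91 (l(G) = G*(1/91) = G/91)
P = 260 (P = ((-33 - 6) + 34)*(-52) = (-39 + 34)*(-52) = -5*(-52) = 260)
sqrt(P + (23604 - l(-144))) = sqrt(260 + (23604 - (-144)/91)) = sqrt(260 + (23604 - 1*(-144/91))) = sqrt(260 + (23604 + 144/91)) = sqrt(260 + 2148108/91) = sqrt(2171768/91) = 2*sqrt(49407722)/91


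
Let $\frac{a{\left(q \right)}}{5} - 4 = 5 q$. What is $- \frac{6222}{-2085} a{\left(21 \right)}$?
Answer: $\frac{226066}{139} \approx 1626.4$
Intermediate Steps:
$a{\left(q \right)} = 20 + 25 q$ ($a{\left(q \right)} = 20 + 5 \cdot 5 q = 20 + 25 q$)
$- \frac{6222}{-2085} a{\left(21 \right)} = - \frac{6222}{-2085} \left(20 + 25 \cdot 21\right) = \left(-6222\right) \left(- \frac{1}{2085}\right) \left(20 + 525\right) = \frac{2074}{695} \cdot 545 = \frac{226066}{139}$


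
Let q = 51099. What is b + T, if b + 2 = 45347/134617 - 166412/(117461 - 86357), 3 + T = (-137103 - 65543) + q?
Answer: -158647121993963/1046781792 ≈ -1.5156e+5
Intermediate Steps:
T = -151550 (T = -3 + ((-137103 - 65543) + 51099) = -3 + (-202646 + 51099) = -3 - 151547 = -151550)
b = -7341416363/1046781792 (b = -2 + (45347/134617 - 166412/(117461 - 86357)) = -2 + (45347*(1/134617) - 166412/31104) = -2 + (45347/134617 - 166412*1/31104) = -2 + (45347/134617 - 41603/7776) = -2 - 5247852779/1046781792 = -7341416363/1046781792 ≈ -7.0133)
b + T = -7341416363/1046781792 - 151550 = -158647121993963/1046781792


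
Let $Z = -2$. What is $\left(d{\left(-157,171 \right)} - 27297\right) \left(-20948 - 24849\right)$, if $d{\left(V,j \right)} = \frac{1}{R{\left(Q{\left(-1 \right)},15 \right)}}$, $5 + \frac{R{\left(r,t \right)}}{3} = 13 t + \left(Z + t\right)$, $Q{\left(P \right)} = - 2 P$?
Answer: $\frac{761323465984}{609} \approx 1.2501 \cdot 10^{9}$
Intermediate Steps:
$R{\left(r,t \right)} = -21 + 42 t$ ($R{\left(r,t \right)} = -15 + 3 \left(13 t + \left(-2 + t\right)\right) = -15 + 3 \left(-2 + 14 t\right) = -15 + \left(-6 + 42 t\right) = -21 + 42 t$)
$d{\left(V,j \right)} = \frac{1}{609}$ ($d{\left(V,j \right)} = \frac{1}{-21 + 42 \cdot 15} = \frac{1}{-21 + 630} = \frac{1}{609}$)
$\left(d{\left(-157,171 \right)} - 27297\right) \left(-20948 - 24849\right) = \left(\frac{1}{609} - 27297\right) \left(-20948 - 24849\right) = \left(- \frac{16623872}{609}\right) \left(-45797\right) = \frac{761323465984}{609}$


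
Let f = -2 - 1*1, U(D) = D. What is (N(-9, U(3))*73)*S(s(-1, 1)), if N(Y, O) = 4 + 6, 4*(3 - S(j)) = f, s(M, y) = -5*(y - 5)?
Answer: 5475/2 ≈ 2737.5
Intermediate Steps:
f = -3 (f = -2 - 1 = -3)
s(M, y) = 25 - 5*y (s(M, y) = -5*(-5 + y) = 25 - 5*y)
S(j) = 15/4 (S(j) = 3 - 1/4*(-3) = 3 + 3/4 = 15/4)
N(Y, O) = 10
(N(-9, U(3))*73)*S(s(-1, 1)) = (10*73)*(15/4) = 730*(15/4) = 5475/2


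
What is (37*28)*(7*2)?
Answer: 14504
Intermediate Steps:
(37*28)*(7*2) = 1036*14 = 14504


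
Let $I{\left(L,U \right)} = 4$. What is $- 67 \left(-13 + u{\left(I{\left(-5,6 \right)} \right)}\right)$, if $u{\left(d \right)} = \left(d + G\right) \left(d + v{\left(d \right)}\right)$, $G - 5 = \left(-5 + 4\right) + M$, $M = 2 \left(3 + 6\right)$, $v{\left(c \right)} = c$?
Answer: $-13065$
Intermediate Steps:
$M = 18$ ($M = 2 \cdot 9 = 18$)
$G = 22$ ($G = 5 + \left(\left(-5 + 4\right) + 18\right) = 5 + \left(-1 + 18\right) = 5 + 17 = 22$)
$u{\left(d \right)} = 2 d \left(22 + d\right)$ ($u{\left(d \right)} = \left(d + 22\right) \left(d + d\right) = \left(22 + d\right) 2 d = 2 d \left(22 + d\right)$)
$- 67 \left(-13 + u{\left(I{\left(-5,6 \right)} \right)}\right) = - 67 \left(-13 + 2 \cdot 4 \left(22 + 4\right)\right) = - 67 \left(-13 + 2 \cdot 4 \cdot 26\right) = - 67 \left(-13 + 208\right) = \left(-67\right) 195 = -13065$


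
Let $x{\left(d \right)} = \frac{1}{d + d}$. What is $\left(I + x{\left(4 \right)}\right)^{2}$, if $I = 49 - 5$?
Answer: $\frac{124609}{64} \approx 1947.0$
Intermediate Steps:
$I = 44$
$x{\left(d \right)} = \frac{1}{2 d}$
$\left(I + x{\left(4 \right)}\right)^{2} = \left(44 + \frac{1}{2 \cdot 4}\right)^{2} = \left(44 + \frac{1}{2} \cdot \frac{1}{4}\right)^{2} = \left(44 + \frac{1}{8}\right)^{2} = \left(\frac{353}{8}\right)^{2} = \frac{124609}{64}$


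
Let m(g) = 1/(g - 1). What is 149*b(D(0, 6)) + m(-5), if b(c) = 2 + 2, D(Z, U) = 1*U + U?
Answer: 3575/6 ≈ 595.83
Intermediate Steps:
D(Z, U) = 2*U (D(Z, U) = U + U = 2*U)
m(g) = 1/(-1 + g)
b(c) = 4
149*b(D(0, 6)) + m(-5) = 149*4 + 1/(-1 - 5) = 596 + 1/(-6) = 596 - 1/6 = 3575/6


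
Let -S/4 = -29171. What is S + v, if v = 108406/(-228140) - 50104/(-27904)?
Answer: 23213153606893/198938080 ≈ 1.1669e+5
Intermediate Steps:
S = 116684 (S = -4*(-29171) = 116684)
v = 262680173/198938080 (v = 108406*(-1/228140) - 50104*(-1/27904) = -54203/114070 + 6263/3488 = 262680173/198938080 ≈ 1.3204)
S + v = 116684 + 262680173/198938080 = 23213153606893/198938080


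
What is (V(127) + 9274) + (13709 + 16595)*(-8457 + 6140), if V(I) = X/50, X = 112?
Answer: -1755127294/25 ≈ -7.0205e+7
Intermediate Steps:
V(I) = 56/25 (V(I) = 112/50 = 112*(1/50) = 56/25)
(V(127) + 9274) + (13709 + 16595)*(-8457 + 6140) = (56/25 + 9274) + (13709 + 16595)*(-8457 + 6140) = 231906/25 + 30304*(-2317) = 231906/25 - 70214368 = -1755127294/25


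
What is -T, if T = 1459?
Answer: -1459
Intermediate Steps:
-T = -1*1459 = -1459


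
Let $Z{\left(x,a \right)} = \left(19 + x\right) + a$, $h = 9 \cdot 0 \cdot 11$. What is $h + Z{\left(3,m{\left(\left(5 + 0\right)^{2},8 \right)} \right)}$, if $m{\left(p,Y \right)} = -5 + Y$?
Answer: $25$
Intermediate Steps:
$h = 0$ ($h = 0 \cdot 11 = 0$)
$Z{\left(x,a \right)} = 19 + a + x$
$h + Z{\left(3,m{\left(\left(5 + 0\right)^{2},8 \right)} \right)} = 0 + \left(19 + \left(-5 + 8\right) + 3\right) = 0 + \left(19 + 3 + 3\right) = 0 + 25 = 25$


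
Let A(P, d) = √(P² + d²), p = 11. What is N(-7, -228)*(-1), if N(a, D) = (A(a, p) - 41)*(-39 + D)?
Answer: -10947 + 267*√170 ≈ -7465.8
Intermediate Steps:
N(a, D) = (-41 + √(121 + a²))*(-39 + D) (N(a, D) = (√(a² + 11²) - 41)*(-39 + D) = (√(a² + 121) - 41)*(-39 + D) = (√(121 + a²) - 41)*(-39 + D) = (-41 + √(121 + a²))*(-39 + D))
N(-7, -228)*(-1) = (1599 - 41*(-228) - 39*√(121 + (-7)²) - 228*√(121 + (-7)²))*(-1) = (1599 + 9348 - 39*√(121 + 49) - 228*√(121 + 49))*(-1) = (1599 + 9348 - 39*√170 - 228*√170)*(-1) = (10947 - 267*√170)*(-1) = -10947 + 267*√170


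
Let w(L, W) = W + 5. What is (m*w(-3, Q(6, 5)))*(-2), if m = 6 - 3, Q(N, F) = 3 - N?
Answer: -12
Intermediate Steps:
w(L, W) = 5 + W
m = 3
(m*w(-3, Q(6, 5)))*(-2) = (3*(5 + (3 - 1*6)))*(-2) = (3*(5 + (3 - 6)))*(-2) = (3*(5 - 3))*(-2) = (3*2)*(-2) = 6*(-2) = -12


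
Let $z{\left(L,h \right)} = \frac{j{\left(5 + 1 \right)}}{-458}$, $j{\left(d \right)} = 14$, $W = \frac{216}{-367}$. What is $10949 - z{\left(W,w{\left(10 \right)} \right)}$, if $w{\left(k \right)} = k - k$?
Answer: $\frac{2507328}{229} \approx 10949.0$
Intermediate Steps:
$W = - \frac{216}{367}$ ($W = 216 \left(- \frac{1}{367}\right) = - \frac{216}{367} \approx -0.58856$)
$w{\left(k \right)} = 0$
$z{\left(L,h \right)} = - \frac{7}{229}$ ($z{\left(L,h \right)} = \frac{14}{-458} = 14 \left(- \frac{1}{458}\right) = - \frac{7}{229}$)
$10949 - z{\left(W,w{\left(10 \right)} \right)} = 10949 - - \frac{7}{229} = 10949 + \frac{7}{229} = \frac{2507328}{229}$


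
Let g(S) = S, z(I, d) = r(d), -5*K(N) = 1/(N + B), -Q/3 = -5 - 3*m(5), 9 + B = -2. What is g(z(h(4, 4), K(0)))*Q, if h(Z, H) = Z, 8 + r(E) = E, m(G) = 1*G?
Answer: -5268/11 ≈ -478.91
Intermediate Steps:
B = -11 (B = -9 - 2 = -11)
m(G) = G
r(E) = -8 + E
Q = 60 (Q = -3*(-5 - 3*5) = -3*(-5 - 15) = -3*(-20) = 60)
K(N) = -1/(5*(-11 + N)) (K(N) = -1/(5*(N - 11)) = -1/(5*(-11 + N)))
z(I, d) = -8 + d
g(z(h(4, 4), K(0)))*Q = (-8 - 1/(-55 + 5*0))*60 = (-8 - 1/(-55 + 0))*60 = (-8 - 1/(-55))*60 = (-8 - 1*(-1/55))*60 = (-8 + 1/55)*60 = -439/55*60 = -5268/11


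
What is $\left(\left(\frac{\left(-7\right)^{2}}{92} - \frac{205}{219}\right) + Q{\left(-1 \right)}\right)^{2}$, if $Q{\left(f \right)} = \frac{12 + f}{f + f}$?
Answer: $\frac{14147437249}{405941904} \approx 34.851$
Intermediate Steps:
$Q{\left(f \right)} = \frac{12 + f}{2 f}$
$\left(\left(\frac{\left(-7\right)^{2}}{92} - \frac{205}{219}\right) + Q{\left(-1 \right)}\right)^{2} = \left(\left(\frac{\left(-7\right)^{2}}{92} - \frac{205}{219}\right) + \frac{12 - 1}{2 \left(-1\right)}\right)^{2} = \left(\left(49 \cdot \frac{1}{92} - \frac{205}{219}\right) + \frac{1}{2} \left(-1\right) 11\right)^{2} = \left(\left(\frac{49}{92} - \frac{205}{219}\right) - \frac{11}{2}\right)^{2} = \left(- \frac{8129}{20148} - \frac{11}{2}\right)^{2} = \left(- \frac{118943}{20148}\right)^{2} = \frac{14147437249}{405941904}$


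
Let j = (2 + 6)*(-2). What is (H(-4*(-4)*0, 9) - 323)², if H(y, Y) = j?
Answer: 114921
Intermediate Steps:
j = -16 (j = 8*(-2) = -16)
H(y, Y) = -16
(H(-4*(-4)*0, 9) - 323)² = (-16 - 323)² = (-339)² = 114921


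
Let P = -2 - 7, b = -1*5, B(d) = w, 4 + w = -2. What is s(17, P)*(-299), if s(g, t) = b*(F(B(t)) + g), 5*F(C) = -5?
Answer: 23920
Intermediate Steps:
w = -6 (w = -4 - 2 = -6)
B(d) = -6
F(C) = -1 (F(C) = (⅕)*(-5) = -1)
b = -5
P = -9
s(g, t) = 5 - 5*g (s(g, t) = -5*(-1 + g) = 5 - 5*g)
s(17, P)*(-299) = (5 - 5*17)*(-299) = (5 - 85)*(-299) = -80*(-299) = 23920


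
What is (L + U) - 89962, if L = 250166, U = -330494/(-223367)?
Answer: 35784617362/223367 ≈ 1.6021e+5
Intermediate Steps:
U = 330494/223367 (U = -330494*(-1/223367) = 330494/223367 ≈ 1.4796)
(L + U) - 89962 = (250166 + 330494/223367) - 89962 = 55879159416/223367 - 89962 = 35784617362/223367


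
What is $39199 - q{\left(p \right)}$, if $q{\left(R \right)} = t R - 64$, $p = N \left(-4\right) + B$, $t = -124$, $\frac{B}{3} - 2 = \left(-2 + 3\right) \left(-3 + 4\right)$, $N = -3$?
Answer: $41867$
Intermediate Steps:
$B = 9$ ($B = 6 + 3 \left(-2 + 3\right) \left(-3 + 4\right) = 6 + 3 \cdot 1 \cdot 1 = 6 + 3 \cdot 1 = 6 + 3 = 9$)
$p = 21$ ($p = \left(-3\right) \left(-4\right) + 9 = 12 + 9 = 21$)
$q{\left(R \right)} = -64 - 124 R$ ($q{\left(R \right)} = - 124 R - 64 = -64 - 124 R$)
$39199 - q{\left(p \right)} = 39199 - \left(-64 - 2604\right) = 39199 - -2668 = 39199 + 2668 = 41867$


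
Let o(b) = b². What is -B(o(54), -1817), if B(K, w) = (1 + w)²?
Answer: -3297856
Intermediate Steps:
-B(o(54), -1817) = -(1 - 1817)² = -1*(-1816)² = -1*3297856 = -3297856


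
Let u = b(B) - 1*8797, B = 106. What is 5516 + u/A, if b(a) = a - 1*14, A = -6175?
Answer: 6814001/1235 ≈ 5517.4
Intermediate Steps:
b(a) = -14 + a (b(a) = a - 14 = -14 + a)
u = -8705 (u = (-14 + 106) - 1*8797 = 92 - 8797 = -8705)
5516 + u/A = 5516 - 8705/(-6175) = 5516 - 8705*(-1/6175) = 5516 + 1741/1235 = 6814001/1235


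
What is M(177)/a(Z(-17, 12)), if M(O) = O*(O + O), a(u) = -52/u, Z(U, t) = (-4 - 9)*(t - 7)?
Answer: 156645/2 ≈ 78323.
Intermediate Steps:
Z(U, t) = 91 - 13*t (Z(U, t) = -13*(-7 + t) = 91 - 13*t)
M(O) = 2*O**2 (M(O) = O*(2*O) = 2*O**2)
M(177)/a(Z(-17, 12)) = (2*177**2)/((-52/(91 - 13*12))) = (2*31329)/((-52/(91 - 156))) = 62658/((-52/(-65))) = 62658/((-52*(-1/65))) = 62658/(4/5) = 62658*(5/4) = 156645/2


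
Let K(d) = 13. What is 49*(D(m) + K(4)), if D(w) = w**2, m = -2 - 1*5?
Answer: 3038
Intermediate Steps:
m = -7 (m = -2 - 5 = -7)
49*(D(m) + K(4)) = 49*((-7)**2 + 13) = 49*(49 + 13) = 49*62 = 3038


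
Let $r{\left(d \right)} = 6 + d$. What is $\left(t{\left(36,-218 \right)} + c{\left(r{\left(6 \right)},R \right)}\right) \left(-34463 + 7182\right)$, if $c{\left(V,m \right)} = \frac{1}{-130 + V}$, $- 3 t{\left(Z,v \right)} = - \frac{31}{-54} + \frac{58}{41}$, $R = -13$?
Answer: $\frac{3588788269}{195939} \approx 18316.0$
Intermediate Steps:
$t{\left(Z,v \right)} = - \frac{4403}{6642}$ ($t{\left(Z,v \right)} = - \frac{- \frac{31}{-54} + \frac{58}{41}}{3} = - \frac{\left(-31\right) \left(- \frac{1}{54}\right) + 58 \cdot \frac{1}{41}}{3} = - \frac{\frac{31}{54} + \frac{58}{41}}{3} = \left(- \frac{1}{3}\right) \frac{4403}{2214} = - \frac{4403}{6642}$)
$\left(t{\left(36,-218 \right)} + c{\left(r{\left(6 \right)},R \right)}\right) \left(-34463 + 7182\right) = \left(- \frac{4403}{6642} + \frac{1}{-130 + \left(6 + 6\right)}\right) \left(-34463 + 7182\right) = \left(- \frac{4403}{6642} + \frac{1}{-130 + 12}\right) \left(-27281\right) = \left(- \frac{4403}{6642} + \frac{1}{-118}\right) \left(-27281\right) = \left(- \frac{4403}{6642} - \frac{1}{118}\right) \left(-27281\right) = \left(- \frac{131549}{195939}\right) \left(-27281\right) = \frac{3588788269}{195939}$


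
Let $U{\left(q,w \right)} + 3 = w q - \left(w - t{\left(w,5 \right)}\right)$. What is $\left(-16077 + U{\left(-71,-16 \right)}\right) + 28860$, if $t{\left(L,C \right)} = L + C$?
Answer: $13921$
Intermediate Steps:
$t{\left(L,C \right)} = C + L$
$U{\left(q,w \right)} = 2 + q w$ ($U{\left(q,w \right)} = -3 + \left(w q + \left(\left(5 + w\right) - w\right)\right) = -3 + \left(q w + 5\right) = -3 + \left(5 + q w\right) = 2 + q w$)
$\left(-16077 + U{\left(-71,-16 \right)}\right) + 28860 = \left(-16077 + \left(2 - -1136\right)\right) + 28860 = \left(-16077 + \left(2 + 1136\right)\right) + 28860 = \left(-16077 + 1138\right) + 28860 = -14939 + 28860 = 13921$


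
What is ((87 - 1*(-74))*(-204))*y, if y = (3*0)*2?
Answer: 0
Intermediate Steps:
y = 0 (y = 0*2 = 0)
((87 - 1*(-74))*(-204))*y = ((87 - 1*(-74))*(-204))*0 = ((87 + 74)*(-204))*0 = (161*(-204))*0 = -32844*0 = 0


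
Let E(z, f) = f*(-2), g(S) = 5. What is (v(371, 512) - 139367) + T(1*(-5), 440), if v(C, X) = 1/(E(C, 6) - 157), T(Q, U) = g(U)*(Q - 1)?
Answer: -23558094/169 ≈ -1.3940e+5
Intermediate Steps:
E(z, f) = -2*f
T(Q, U) = -5 + 5*Q (T(Q, U) = 5*(Q - 1) = 5*(-1 + Q) = -5 + 5*Q)
v(C, X) = -1/169 (v(C, X) = 1/(-2*6 - 157) = 1/(-12 - 157) = 1/(-169) = -1/169)
(v(371, 512) - 139367) + T(1*(-5), 440) = (-1/169 - 139367) + (-5 + 5*(1*(-5))) = -23553024/169 + (-5 + 5*(-5)) = -23553024/169 + (-5 - 25) = -23553024/169 - 30 = -23558094/169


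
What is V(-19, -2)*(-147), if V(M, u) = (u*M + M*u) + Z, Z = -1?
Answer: -11025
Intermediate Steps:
V(M, u) = -1 + 2*M*u (V(M, u) = (u*M + M*u) - 1 = (M*u + M*u) - 1 = 2*M*u - 1 = -1 + 2*M*u)
V(-19, -2)*(-147) = (-1 + 2*(-19)*(-2))*(-147) = (-1 + 76)*(-147) = 75*(-147) = -11025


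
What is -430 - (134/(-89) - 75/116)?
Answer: -4417101/10324 ≈ -427.85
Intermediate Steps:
-430 - (134/(-89) - 75/116) = -430 - (134*(-1/89) - 75*1/116) = -430 - (-134/89 - 75/116) = -430 - 1*(-22219/10324) = -430 + 22219/10324 = -4417101/10324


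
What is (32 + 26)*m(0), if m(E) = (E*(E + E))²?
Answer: 0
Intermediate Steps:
m(E) = 4*E⁴ (m(E) = (E*(2*E))² = (2*E²)² = 4*E⁴)
(32 + 26)*m(0) = (32 + 26)*(4*0⁴) = 58*(4*0) = 58*0 = 0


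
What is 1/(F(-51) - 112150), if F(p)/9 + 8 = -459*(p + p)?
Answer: 1/309140 ≈ 3.2348e-6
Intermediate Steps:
F(p) = -72 - 8262*p (F(p) = -72 + 9*(-459*(p + p)) = -72 + 9*(-918*p) = -72 - 8262*p)
1/(F(-51) - 112150) = 1/((-72 - 8262*(-51)) - 112150) = 1/((-72 + 421362) - 112150) = 1/(421290 - 112150) = 1/309140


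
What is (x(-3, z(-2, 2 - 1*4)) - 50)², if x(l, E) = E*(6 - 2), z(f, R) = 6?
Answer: 676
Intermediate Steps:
x(l, E) = 4*E (x(l, E) = E*4 = 4*E)
(x(-3, z(-2, 2 - 1*4)) - 50)² = (4*6 - 50)² = (24 - 50)² = (-26)² = 676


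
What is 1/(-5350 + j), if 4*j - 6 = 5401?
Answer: -4/15993 ≈ -0.00025011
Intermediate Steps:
j = 5407/4 (j = 3/2 + (¼)*5401 = 3/2 + 5401/4 = 5407/4 ≈ 1351.8)
1/(-5350 + j) = 1/(-5350 + 5407/4) = 1/(-15993/4) = -4/15993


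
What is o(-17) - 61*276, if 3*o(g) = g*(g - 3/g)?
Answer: -50222/3 ≈ -16741.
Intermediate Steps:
o(g) = g*(g - 3/g)/3 (o(g) = (g*(g - 3/g))/3 = g*(g - 3/g)/3)
o(-17) - 61*276 = (-1 + (⅓)*(-17)²) - 61*276 = (-1 + (⅓)*289) - 16836 = (-1 + 289/3) - 16836 = 286/3 - 16836 = -50222/3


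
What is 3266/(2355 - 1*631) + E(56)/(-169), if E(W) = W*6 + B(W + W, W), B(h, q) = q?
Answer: -61927/145678 ≈ -0.42510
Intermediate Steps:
E(W) = 7*W (E(W) = W*6 + W = 6*W + W = 7*W)
3266/(2355 - 1*631) + E(56)/(-169) = 3266/(2355 - 1*631) + (7*56)/(-169) = 3266/(2355 - 631) + 392*(-1/169) = 3266/1724 - 392/169 = 3266*(1/1724) - 392/169 = 1633/862 - 392/169 = -61927/145678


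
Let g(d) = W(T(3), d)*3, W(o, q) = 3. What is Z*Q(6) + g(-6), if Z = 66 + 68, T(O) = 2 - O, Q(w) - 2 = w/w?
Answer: 411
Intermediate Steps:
Q(w) = 3 (Q(w) = 2 + w/w = 2 + 1 = 3)
g(d) = 9 (g(d) = 3*3 = 9)
Z = 134
Z*Q(6) + g(-6) = 134*3 + 9 = 402 + 9 = 411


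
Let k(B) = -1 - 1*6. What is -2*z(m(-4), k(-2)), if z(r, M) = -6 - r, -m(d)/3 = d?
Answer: 36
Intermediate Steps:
k(B) = -7 (k(B) = -1 - 6 = -7)
m(d) = -3*d
-2*z(m(-4), k(-2)) = -2*(-6 - (-3)*(-4)) = -2*(-6 - 1*12) = -2*(-6 - 12) = -2*(-18) = 36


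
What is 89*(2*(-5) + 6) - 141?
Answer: -497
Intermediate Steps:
89*(2*(-5) + 6) - 141 = 89*(-10 + 6) - 141 = 89*(-4) - 141 = -356 - 141 = -497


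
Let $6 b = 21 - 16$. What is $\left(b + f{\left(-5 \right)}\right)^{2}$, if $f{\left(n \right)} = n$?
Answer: $\frac{625}{36} \approx 17.361$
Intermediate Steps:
$b = \frac{5}{6}$ ($b = \frac{21 - 16}{6} = \frac{1}{6} \cdot 5 = \frac{5}{6} \approx 0.83333$)
$\left(b + f{\left(-5 \right)}\right)^{2} = \left(\frac{5}{6} - 5\right)^{2} = \left(- \frac{25}{6}\right)^{2} = \frac{625}{36}$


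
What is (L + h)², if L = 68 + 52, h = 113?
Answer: 54289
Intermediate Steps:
L = 120
(L + h)² = (120 + 113)² = 233² = 54289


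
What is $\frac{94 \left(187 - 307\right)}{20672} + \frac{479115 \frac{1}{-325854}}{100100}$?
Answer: $- \frac{1403925441}{2572798360} \approx -0.54568$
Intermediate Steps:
$\frac{94 \left(187 - 307\right)}{20672} + \frac{479115 \frac{1}{-325854}}{100100} = 94 \left(-120\right) \frac{1}{20672} + 479115 \left(- \frac{1}{325854}\right) \frac{1}{100100} = \left(-11280\right) \frac{1}{20672} - \frac{117}{7965320} = - \frac{705}{1292} - \frac{117}{7965320} = - \frac{1403925441}{2572798360}$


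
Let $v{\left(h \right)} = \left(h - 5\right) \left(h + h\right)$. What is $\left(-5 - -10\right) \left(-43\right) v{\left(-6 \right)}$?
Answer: $-28380$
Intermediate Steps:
$v{\left(h \right)} = 2 h \left(-5 + h\right)$ ($v{\left(h \right)} = \left(-5 + h\right) 2 h = 2 h \left(-5 + h\right)$)
$\left(-5 - -10\right) \left(-43\right) v{\left(-6 \right)} = \left(-5 - -10\right) \left(-43\right) 2 \left(-6\right) \left(-5 - 6\right) = \left(-5 + 10\right) \left(-43\right) 2 \left(-6\right) \left(-11\right) = 5 \left(-43\right) 132 = \left(-215\right) 132 = -28380$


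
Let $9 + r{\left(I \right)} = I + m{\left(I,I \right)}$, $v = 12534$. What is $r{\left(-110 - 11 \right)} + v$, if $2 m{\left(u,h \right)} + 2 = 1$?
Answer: $\frac{24807}{2} \approx 12404.0$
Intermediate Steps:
$m{\left(u,h \right)} = - \frac{1}{2}$ ($m{\left(u,h \right)} = -1 + \frac{1}{2} \cdot 1 = -1 + \frac{1}{2} = - \frac{1}{2}$)
$r{\left(I \right)} = - \frac{19}{2} + I$ ($r{\left(I \right)} = -9 + \left(I - \frac{1}{2}\right) = -9 + \left(- \frac{1}{2} + I\right) = - \frac{19}{2} + I$)
$r{\left(-110 - 11 \right)} + v = \left(- \frac{19}{2} - 121\right) + 12534 = - \frac{261}{2} + 12534 = \frac{24807}{2}$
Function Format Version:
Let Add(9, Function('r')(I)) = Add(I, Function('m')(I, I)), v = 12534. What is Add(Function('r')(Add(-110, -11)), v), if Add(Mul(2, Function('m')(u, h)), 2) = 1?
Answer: Rational(24807, 2) ≈ 12404.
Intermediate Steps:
Function('m')(u, h) = Rational(-1, 2) (Function('m')(u, h) = Add(-1, Mul(Rational(1, 2), 1)) = Add(-1, Rational(1, 2)) = Rational(-1, 2))
Function('r')(I) = Add(Rational(-19, 2), I) (Function('r')(I) = Add(-9, Add(I, Rational(-1, 2))) = Add(-9, Add(Rational(-1, 2), I)) = Add(Rational(-19, 2), I))
Add(Function('r')(Add(-110, -11)), v) = Add(Add(Rational(-19, 2), Add(-110, -11)), 12534) = Add(Add(Rational(-19, 2), -121), 12534) = Add(Rational(-261, 2), 12534) = Rational(24807, 2)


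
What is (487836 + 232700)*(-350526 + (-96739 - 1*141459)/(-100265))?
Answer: -25323418712878912/100265 ≈ -2.5256e+11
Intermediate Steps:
(487836 + 232700)*(-350526 + (-96739 - 1*141459)/(-100265)) = 720536*(-350526 + (-96739 - 141459)*(-1/100265)) = 720536*(-350526 - 238198*(-1/100265)) = 720536*(-350526 + 238198/100265) = 720536*(-35145251192/100265) = -25323418712878912/100265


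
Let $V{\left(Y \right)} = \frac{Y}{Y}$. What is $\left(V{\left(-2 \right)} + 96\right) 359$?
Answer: $34823$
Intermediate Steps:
$V{\left(Y \right)} = 1$
$\left(V{\left(-2 \right)} + 96\right) 359 = \left(1 + 96\right) 359 = 97 \cdot 359 = 34823$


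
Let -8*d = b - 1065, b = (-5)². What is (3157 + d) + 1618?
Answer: 4905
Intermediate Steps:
b = 25
d = 130 (d = -(25 - 1065)/8 = -⅛*(-1040) = 130)
(3157 + d) + 1618 = (3157 + 130) + 1618 = 3287 + 1618 = 4905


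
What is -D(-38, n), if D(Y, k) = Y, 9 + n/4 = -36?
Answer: 38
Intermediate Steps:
n = -180 (n = -36 + 4*(-36) = -36 - 144 = -180)
-D(-38, n) = -1*(-38) = 38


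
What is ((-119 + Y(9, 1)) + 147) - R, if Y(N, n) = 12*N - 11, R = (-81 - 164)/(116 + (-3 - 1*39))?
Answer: 9495/74 ≈ 128.31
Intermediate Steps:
R = -245/74 (R = -245/(116 + (-3 - 39)) = -245/(116 - 42) = -245/74 ≈ -3.3108)
Y(N, n) = -11 + 12*N
((-119 + Y(9, 1)) + 147) - R = ((-119 + (-11 + 12*9)) + 147) - 1*(-245/74) = ((-119 + (-11 + 108)) + 147) + 245/74 = ((-119 + 97) + 147) + 245/74 = (-22 + 147) + 245/74 = 125 + 245/74 = 9495/74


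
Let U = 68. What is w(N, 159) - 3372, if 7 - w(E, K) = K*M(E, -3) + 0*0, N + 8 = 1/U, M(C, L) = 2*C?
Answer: -28073/34 ≈ -825.68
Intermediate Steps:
N = -543/68 (N = -8 + 1/68 = -543/68 ≈ -7.9853)
w(E, K) = 7 - 2*E*K (w(E, K) = 7 - (K*(2*E) + 0*0) = 7 - (2*E*K + 0) = 7 - 2*E*K)
w(N, 159) - 3372 = (7 - 2*(-543/68)*159) - 3372 = (7 + 86337/34) - 3372 = 86575/34 - 3372 = -28073/34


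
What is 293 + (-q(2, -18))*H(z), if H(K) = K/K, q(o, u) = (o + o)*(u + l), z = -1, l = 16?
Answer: 301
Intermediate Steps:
q(o, u) = 2*o*(16 + u) (q(o, u) = (o + o)*(u + 16) = (2*o)*(16 + u) = 2*o*(16 + u))
H(K) = 1
293 + (-q(2, -18))*H(z) = 293 - 2*2*(16 - 18)*1 = 293 - 2*2*(-2)*1 = 293 - 1*(-8)*1 = 293 + 8*1 = 293 + 8 = 301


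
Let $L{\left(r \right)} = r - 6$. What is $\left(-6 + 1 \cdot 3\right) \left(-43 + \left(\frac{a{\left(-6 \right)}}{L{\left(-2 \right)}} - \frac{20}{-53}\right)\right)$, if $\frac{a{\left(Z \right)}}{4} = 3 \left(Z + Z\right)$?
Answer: $\frac{3915}{53} \approx 73.868$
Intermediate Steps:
$L{\left(r \right)} = -6 + r$ ($L{\left(r \right)} = r - 6 = -6 + r$)
$a{\left(Z \right)} = 24 Z$ ($a{\left(Z \right)} = 4 \cdot 3 \left(Z + Z\right) = 4 \cdot 3 \cdot 2 Z = 4 \cdot 6 Z = 24 Z$)
$\left(-6 + 1 \cdot 3\right) \left(-43 + \left(\frac{a{\left(-6 \right)}}{L{\left(-2 \right)}} - \frac{20}{-53}\right)\right) = \left(-6 + 1 \cdot 3\right) \left(-43 - \left(- \frac{20}{53} - \frac{24 \left(-6\right)}{-6 - 2}\right)\right) = \left(-6 + 3\right) \left(-43 - \left(- \frac{20}{53} + \frac{144}{-8}\right)\right) = - 3 \left(-43 + \left(\left(-144\right) \left(- \frac{1}{8}\right) + \frac{20}{53}\right)\right) = - 3 \left(-43 + \left(18 + \frac{20}{53}\right)\right) = - 3 \left(-43 + \frac{974}{53}\right) = \left(-3\right) \left(- \frac{1305}{53}\right) = \frac{3915}{53}$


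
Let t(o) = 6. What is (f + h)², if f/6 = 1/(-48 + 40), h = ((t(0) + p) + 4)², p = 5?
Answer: 804609/16 ≈ 50288.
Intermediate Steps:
h = 225 (h = ((6 + 5) + 4)² = (11 + 4)² = 15² = 225)
f = -¾ (f = 6/(-48 + 40) = 6/(-8) = 6*(-⅛) = -¾ ≈ -0.75000)
(f + h)² = (-¾ + 225)² = (897/4)² = 804609/16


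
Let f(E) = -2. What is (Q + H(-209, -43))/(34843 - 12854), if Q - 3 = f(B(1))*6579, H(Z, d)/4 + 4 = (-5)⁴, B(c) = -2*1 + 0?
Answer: -10671/21989 ≈ -0.48529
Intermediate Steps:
B(c) = -2 (B(c) = -2 + 0 = -2)
H(Z, d) = 2484 (H(Z, d) = -16 + 4*(-5)⁴ = -16 + 4*625 = -16 + 2500 = 2484)
Q = -13155 (Q = 3 - 2*6579 = 3 - 13158 = -13155)
(Q + H(-209, -43))/(34843 - 12854) = (-13155 + 2484)/(34843 - 12854) = -10671/21989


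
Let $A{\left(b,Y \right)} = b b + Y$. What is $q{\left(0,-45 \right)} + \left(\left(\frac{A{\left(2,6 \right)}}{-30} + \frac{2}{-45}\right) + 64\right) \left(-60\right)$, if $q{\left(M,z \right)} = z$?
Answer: $- \frac{11587}{3} \approx -3862.3$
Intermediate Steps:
$A{\left(b,Y \right)} = Y + b^{2}$ ($A{\left(b,Y \right)} = b^{2} + Y = Y + b^{2}$)
$q{\left(0,-45 \right)} + \left(\left(\frac{A{\left(2,6 \right)}}{-30} + \frac{2}{-45}\right) + 64\right) \left(-60\right) = -45 + \left(\left(\frac{6 + 2^{2}}{-30} + \frac{2}{-45}\right) + 64\right) \left(-60\right) = -45 + \left(\left(\left(6 + 4\right) \left(- \frac{1}{30}\right) + 2 \left(- \frac{1}{45}\right)\right) + 64\right) \left(-60\right) = -45 + \left(\left(10 \left(- \frac{1}{30}\right) - \frac{2}{45}\right) + 64\right) \left(-60\right) = -45 + \left(\left(- \frac{1}{3} - \frac{2}{45}\right) + 64\right) \left(-60\right) = -45 + \left(- \frac{17}{45} + 64\right) \left(-60\right) = -45 + \frac{2863}{45} \left(-60\right) = -45 - \frac{11452}{3} = - \frac{11587}{3}$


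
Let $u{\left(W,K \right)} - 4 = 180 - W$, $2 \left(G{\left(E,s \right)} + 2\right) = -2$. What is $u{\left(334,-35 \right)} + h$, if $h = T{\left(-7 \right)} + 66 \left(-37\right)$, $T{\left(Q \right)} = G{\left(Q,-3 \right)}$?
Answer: $-2595$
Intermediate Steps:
$G{\left(E,s \right)} = -3$ ($G{\left(E,s \right)} = -2 + \frac{1}{2} \left(-2\right) = -2 - 1 = -3$)
$T{\left(Q \right)} = -3$
$u{\left(W,K \right)} = 184 - W$ ($u{\left(W,K \right)} = 4 - \left(-180 + W\right) = 184 - W$)
$h = -2445$ ($h = -3 + 66 \left(-37\right) = -3 - 2442 = -2445$)
$u{\left(334,-35 \right)} + h = \left(184 - 334\right) - 2445 = -150 - 2445 = -2595$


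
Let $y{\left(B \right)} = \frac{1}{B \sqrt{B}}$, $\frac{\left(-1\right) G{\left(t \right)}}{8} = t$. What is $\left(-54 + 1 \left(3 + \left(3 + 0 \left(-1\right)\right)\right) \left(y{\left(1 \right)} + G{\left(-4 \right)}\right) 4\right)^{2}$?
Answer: $544644$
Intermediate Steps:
$G{\left(t \right)} = - 8 t$
$y{\left(B \right)} = \frac{1}{B^{\frac{3}{2}}}$
$\left(-54 + 1 \left(3 + \left(3 + 0 \left(-1\right)\right)\right) \left(y{\left(1 \right)} + G{\left(-4 \right)}\right) 4\right)^{2} = \left(-54 + 1 \left(3 + \left(3 + 0 \left(-1\right)\right)\right) \left(1^{-3/2} - -32\right) 4\right)^{2} = \left(-54 + 1 \left(3 + \left(3 + 0\right)\right) \left(1 + 32\right) 4\right)^{2} = \left(-54 + 1 \left(3 + 3\right) 33 \cdot 4\right)^{2} = \left(-54 + 1 \cdot 6 \cdot 33 \cdot 4\right)^{2} = \left(-54 + 1 \cdot 198 \cdot 4\right)^{2} = \left(-54 + 198 \cdot 4\right)^{2} = \left(-54 + 792\right)^{2} = 738^{2} = 544644$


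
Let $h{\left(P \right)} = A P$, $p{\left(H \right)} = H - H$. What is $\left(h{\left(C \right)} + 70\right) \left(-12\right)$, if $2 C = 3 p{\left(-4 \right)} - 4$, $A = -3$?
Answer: $-912$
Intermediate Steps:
$p{\left(H \right)} = 0$
$C = -2$ ($C = \frac{3 \cdot 0 - 4}{2} = \frac{0 - 4}{2} = \frac{1}{2} \left(-4\right) = -2$)
$h{\left(P \right)} = - 3 P$
$\left(h{\left(C \right)} + 70\right) \left(-12\right) = \left(\left(-3\right) \left(-2\right) + 70\right) \left(-12\right) = \left(6 + 70\right) \left(-12\right) = 76 \left(-12\right) = -912$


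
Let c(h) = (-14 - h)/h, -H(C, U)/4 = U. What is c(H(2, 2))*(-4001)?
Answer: -12003/4 ≈ -3000.8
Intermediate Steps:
H(C, U) = -4*U
c(h) = (-14 - h)/h
c(H(2, 2))*(-4001) = ((-14 - (-4)*2)/((-4*2)))*(-4001) = ((-14 - 1*(-8))/(-8))*(-4001) = -(-14 + 8)/8*(-4001) = -⅛*(-6)*(-4001) = (¾)*(-4001) = -12003/4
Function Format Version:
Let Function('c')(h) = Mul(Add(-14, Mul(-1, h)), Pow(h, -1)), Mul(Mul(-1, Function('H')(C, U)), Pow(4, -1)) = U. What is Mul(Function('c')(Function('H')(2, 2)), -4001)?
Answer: Rational(-12003, 4) ≈ -3000.8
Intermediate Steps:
Function('H')(C, U) = Mul(-4, U)
Function('c')(h) = Mul(Pow(h, -1), Add(-14, Mul(-1, h)))
Mul(Function('c')(Function('H')(2, 2)), -4001) = Mul(Mul(Pow(Mul(-4, 2), -1), Add(-14, Mul(-1, Mul(-4, 2)))), -4001) = Mul(Mul(Pow(-8, -1), Add(-14, Mul(-1, -8))), -4001) = Mul(Mul(Rational(-1, 8), Add(-14, 8)), -4001) = Mul(Mul(Rational(-1, 8), -6), -4001) = Mul(Rational(3, 4), -4001) = Rational(-12003, 4)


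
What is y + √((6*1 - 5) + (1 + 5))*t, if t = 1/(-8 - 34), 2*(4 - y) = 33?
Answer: -25/2 - √7/42 ≈ -12.563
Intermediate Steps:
y = -25/2 (y = 4 - ½*33 = 4 - 33/2 = -25/2 ≈ -12.500)
t = -1/42 (t = 1/(-42) = -1/42 ≈ -0.023810)
y + √((6*1 - 5) + (1 + 5))*t = -25/2 + √((6*1 - 5) + (1 + 5))*(-1/42) = -25/2 + √((6 - 5) + 6)*(-1/42) = -25/2 + √(1 + 6)*(-1/42) = -25/2 + √7*(-1/42) = -25/2 - √7/42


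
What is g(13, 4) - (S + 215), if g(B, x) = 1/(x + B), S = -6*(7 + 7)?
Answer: -2226/17 ≈ -130.94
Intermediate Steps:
S = -84 (S = -6*14 = -84)
g(B, x) = 1/(B + x)
g(13, 4) - (S + 215) = 1/(13 + 4) - (-84 + 215) = 1/17 - 1*131 = 1/17 - 131 = -2226/17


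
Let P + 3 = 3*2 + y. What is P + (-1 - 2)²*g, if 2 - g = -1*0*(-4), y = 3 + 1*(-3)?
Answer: 21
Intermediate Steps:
y = 0 (y = 3 - 3 = 0)
P = 3 (P = -3 + (3*2 + 0) = -3 + (6 + 0) = -3 + 6 = 3)
g = 2 (g = 2 - (-1*0)*(-4) = 2 - 0*(-4) = 2 - 1*0 = 2 + 0 = 2)
P + (-1 - 2)²*g = 3 + (-1 - 2)²*2 = 3 + (-3)²*2 = 3 + 9*2 = 3 + 18 = 21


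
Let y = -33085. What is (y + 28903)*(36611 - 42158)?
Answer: 23197554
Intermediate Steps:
(y + 28903)*(36611 - 42158) = (-33085 + 28903)*(36611 - 42158) = -4182*(-5547) = 23197554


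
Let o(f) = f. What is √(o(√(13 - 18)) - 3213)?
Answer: √(-3213 + I*√5) ≈ 0.0197 + 56.683*I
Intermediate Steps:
√(o(√(13 - 18)) - 3213) = √(√(13 - 18) - 3213) = √(√(-5) - 3213) = √(I*√5 - 3213) = √(-3213 + I*√5)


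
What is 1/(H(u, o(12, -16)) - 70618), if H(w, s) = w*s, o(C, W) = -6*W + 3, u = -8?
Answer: -1/71410 ≈ -1.4004e-5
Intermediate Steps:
o(C, W) = 3 - 6*W
H(w, s) = s*w
1/(H(u, o(12, -16)) - 70618) = 1/((3 - 6*(-16))*(-8) - 70618) = 1/((3 + 96)*(-8) - 70618) = 1/(99*(-8) - 70618) = 1/(-792 - 70618) = 1/(-71410) = -1/71410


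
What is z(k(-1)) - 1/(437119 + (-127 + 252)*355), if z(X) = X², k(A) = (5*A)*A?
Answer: 12037349/481494 ≈ 25.000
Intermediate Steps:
k(A) = 5*A²
z(k(-1)) - 1/(437119 + (-127 + 252)*355) = (5*(-1)²)² - 1/(437119 + (-127 + 252)*355) = (5*1)² - 1/(437119 + 125*355) = 5² - 1/(437119 + 44375) = 25 - 1/481494 = 12037349/481494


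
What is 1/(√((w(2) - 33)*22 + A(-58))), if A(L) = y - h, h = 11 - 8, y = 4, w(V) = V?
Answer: -I*√681/681 ≈ -0.03832*I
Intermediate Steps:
h = 3
A(L) = 1 (A(L) = 4 - 1*3 = 4 - 3 = 1)
1/(√((w(2) - 33)*22 + A(-58))) = 1/(√((2 - 33)*22 + 1)) = 1/(√(-31*22 + 1)) = 1/(√(-682 + 1)) = 1/(√(-681)) = 1/(I*√681) = -I*√681/681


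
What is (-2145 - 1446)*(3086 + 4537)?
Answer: -27374193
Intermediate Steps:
(-2145 - 1446)*(3086 + 4537) = -3591*7623 = -27374193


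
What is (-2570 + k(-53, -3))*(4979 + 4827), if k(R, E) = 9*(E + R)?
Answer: -30143644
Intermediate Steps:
k(R, E) = 9*E + 9*R
(-2570 + k(-53, -3))*(4979 + 4827) = (-2570 + (9*(-3) + 9*(-53)))*(4979 + 4827) = (-2570 + (-27 - 477))*9806 = (-2570 - 504)*9806 = -3074*9806 = -30143644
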